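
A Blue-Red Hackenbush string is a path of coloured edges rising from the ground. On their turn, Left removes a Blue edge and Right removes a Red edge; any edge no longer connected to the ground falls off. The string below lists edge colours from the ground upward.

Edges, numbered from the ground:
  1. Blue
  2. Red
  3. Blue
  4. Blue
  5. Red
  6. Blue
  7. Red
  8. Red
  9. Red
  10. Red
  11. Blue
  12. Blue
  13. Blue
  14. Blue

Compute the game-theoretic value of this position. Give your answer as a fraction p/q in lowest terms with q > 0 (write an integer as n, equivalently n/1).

Prefix values for Blue Red Blue Blue Red Blue Red Red Red Red Blue Blue Blue Blue via {L|R} + simplicity:
step 1: add Blue to get B; options L={ 0 } R={ · } = 1
step 2: add Red to get BR; options L={ 0 } R={ 1 } = 1/2
step 3: add Blue to get BRB; options L={ 0,1/2 } R={ 1 } = 3/4
step 4: add Blue to get BRBB; options L={ 0,1/2,3/4 } R={ 1 } = 7/8
step 5: add Red to get BRBBR; options L={ 0,1/2,3/4 } R={ 7/8,1 } = 13/16
step 6: add Blue to get BRBBRB; options L={ 0,1/2,3/4,13/16 } R={ 7/8,1 } = 27/32
step 7: add Red to get BRBBRBR; options L={ 0,1/2,3/4,13/16 } R={ 27/32,7/8,1 } = 53/64
step 8: add Red to get BRBBRBRR; options L={ 0,1/2,3/4,13/16 } R={ 53/64,27/32,7/8,1 } = 105/128
step 9: add Red to get BRBBRBRRR; options L={ 0,1/2,3/4,13/16 } R={ 105/128,53/64,27/32,7/8,1 } = 209/256
step 10: add Red to get BRBBRBRRRR; options L={ 0,1/2,3/4,13/16 } R={ 209/256,105/128,53/64,27/32,7/8,1 } = 417/512
step 11: add Blue to get BRBBRBRRRRB; options L={ 0,1/2,3/4,13/16,417/512 } R={ 209/256,105/128,53/64,27/32,7/8,1 } = 835/1024
step 12: add Blue to get BRBBRBRRRRBB; options L={ 0,1/2,3/4,13/16,417/512,835/1024 } R={ 209/256,105/128,53/64,27/32,7/8,1 } = 1671/2048
step 13: add Blue to get BRBBRBRRRRBBB; options L={ 0,1/2,3/4,13/16,417/512,835/1024,1671/2048 } R={ 209/256,105/128,53/64,27/32,7/8,1 } = 3343/4096
step 14: add Blue to get BRBBRBRRRRBBBB; options L={ 0,1/2,3/4,13/16,417/512,835/1024,1671/2048,3343/4096 } R={ 209/256,105/128,53/64,27/32,7/8,1 } = 6687/8192

6687/8192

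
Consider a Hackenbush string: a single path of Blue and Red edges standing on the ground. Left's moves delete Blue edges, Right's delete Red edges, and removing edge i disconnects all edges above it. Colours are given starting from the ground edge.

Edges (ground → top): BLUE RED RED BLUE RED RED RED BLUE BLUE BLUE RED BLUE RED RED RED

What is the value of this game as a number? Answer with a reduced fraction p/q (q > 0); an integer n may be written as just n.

4561/16384

step 1: add BLUE to get B; options L={ 0 } R={ ∅ } → 1
step 2: add RED to get BR; options L={ 0 } R={ 1 } → 1/2
step 3: add RED to get BRR; options L={ 0 } R={ 1/2 1 } → 1/4
step 4: add BLUE to get BRRB; options L={ 0 1/4 } R={ 1/2 1 } → 3/8
step 5: add RED to get BRRBR; options L={ 0 1/4 } R={ 3/8 1/2 1 } → 5/16
step 6: add RED to get BRRBRR; options L={ 0 1/4 } R={ 5/16 3/8 1/2 1 } → 9/32
step 7: add RED to get BRRBRRR; options L={ 0 1/4 } R={ 9/32 5/16 3/8 1/2 1 } → 17/64
step 8: add BLUE to get BRRBRRRB; options L={ 0 1/4 17/64 } R={ 9/32 5/16 3/8 1/2 1 } → 35/128
step 9: add BLUE to get BRRBRRRBB; options L={ 0 1/4 17/64 35/128 } R={ 9/32 5/16 3/8 1/2 1 } → 71/256
step 10: add BLUE to get BRRBRRRBBB; options L={ 0 1/4 17/64 35/128 71/256 } R={ 9/32 5/16 3/8 1/2 1 } → 143/512
step 11: add RED to get BRRBRRRBBBR; options L={ 0 1/4 17/64 35/128 71/256 } R={ 143/512 9/32 5/16 3/8 1/2 1 } → 285/1024
step 12: add BLUE to get BRRBRRRBBBRB; options L={ 0 1/4 17/64 35/128 71/256 285/1024 } R={ 143/512 9/32 5/16 3/8 1/2 1 } → 571/2048
step 13: add RED to get BRRBRRRBBBRBR; options L={ 0 1/4 17/64 35/128 71/256 285/1024 } R={ 571/2048 143/512 9/32 5/16 3/8 1/2 1 } → 1141/4096
step 14: add RED to get BRRBRRRBBBRBRR; options L={ 0 1/4 17/64 35/128 71/256 285/1024 } R={ 1141/4096 571/2048 143/512 9/32 5/16 3/8 1/2 1 } → 2281/8192
step 15: add RED to get BRRBRRRBBBRBRRR; options L={ 0 1/4 17/64 35/128 71/256 285/1024 } R={ 2281/8192 1141/4096 571/2048 143/512 9/32 5/16 3/8 1/2 1 } → 4561/16384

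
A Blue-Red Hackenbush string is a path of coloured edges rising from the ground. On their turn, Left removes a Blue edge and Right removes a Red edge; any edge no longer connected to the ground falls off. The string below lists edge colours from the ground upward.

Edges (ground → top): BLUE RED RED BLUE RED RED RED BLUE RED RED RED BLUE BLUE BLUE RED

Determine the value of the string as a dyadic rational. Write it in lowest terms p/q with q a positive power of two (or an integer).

1 of 15 · B · max L 0 · min R +∞ = 1
2 of 15 · BR · max L 0 · min R 1 = 1/2
3 of 15 · BRR · max L 0 · min R 1/2 = 1/4
4 of 15 · BRRB · max L 1/4 · min R 1/2 = 3/8
5 of 15 · BRRBR · max L 1/4 · min R 3/8 = 5/16
6 of 15 · BRRBRR · max L 1/4 · min R 5/16 = 9/32
7 of 15 · BRRBRRR · max L 1/4 · min R 9/32 = 17/64
8 of 15 · BRRBRRRB · max L 17/64 · min R 9/32 = 35/128
9 of 15 · BRRBRRRBR · max L 17/64 · min R 35/128 = 69/256
10 of 15 · BRRBRRRBRR · max L 17/64 · min R 69/256 = 137/512
11 of 15 · BRRBRRRBRRR · max L 17/64 · min R 137/512 = 273/1024
12 of 15 · BRRBRRRBRRRB · max L 273/1024 · min R 137/512 = 547/2048
13 of 15 · BRRBRRRBRRRBB · max L 547/2048 · min R 137/512 = 1095/4096
14 of 15 · BRRBRRRBRRRBBB · max L 1095/4096 · min R 137/512 = 2191/8192
15 of 15 · BRRBRRRBRRRBBBR · max L 1095/4096 · min R 2191/8192 = 4381/16384

4381/16384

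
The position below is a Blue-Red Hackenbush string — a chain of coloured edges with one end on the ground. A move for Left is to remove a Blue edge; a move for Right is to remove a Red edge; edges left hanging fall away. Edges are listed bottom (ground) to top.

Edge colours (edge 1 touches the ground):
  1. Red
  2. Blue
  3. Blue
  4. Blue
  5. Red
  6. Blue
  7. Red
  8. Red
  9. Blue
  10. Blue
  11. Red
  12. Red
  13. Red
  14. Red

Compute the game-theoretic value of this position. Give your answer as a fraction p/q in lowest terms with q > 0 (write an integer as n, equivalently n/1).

edge 1 of 14 (Red): { · | 0 } — -1
edge 2 of 14 (Blue): { -1 | 0 } — -1/2
edge 3 of 14 (Blue): { -1, -1/2 | 0 } — -1/4
edge 4 of 14 (Blue): { -1, -1/2, -1/4 | 0 } — -1/8
edge 5 of 14 (Red): { -1, -1/2, -1/4 | -1/8, 0 } — -3/16
edge 6 of 14 (Blue): { -1, -1/2, -1/4, -3/16 | -1/8, 0 } — -5/32
edge 7 of 14 (Red): { -1, -1/2, -1/4, -3/16 | -5/32, -1/8, 0 } — -11/64
edge 8 of 14 (Red): { -1, -1/2, -1/4, -3/16 | -11/64, -5/32, -1/8, 0 } — -23/128
edge 9 of 14 (Blue): { -1, -1/2, -1/4, -3/16, -23/128 | -11/64, -5/32, -1/8, 0 } — -45/256
edge 10 of 14 (Blue): { -1, -1/2, -1/4, -3/16, -23/128, -45/256 | -11/64, -5/32, -1/8, 0 } — -89/512
edge 11 of 14 (Red): { -1, -1/2, -1/4, -3/16, -23/128, -45/256 | -89/512, -11/64, -5/32, -1/8, 0 } — -179/1024
edge 12 of 14 (Red): { -1, -1/2, -1/4, -3/16, -23/128, -45/256 | -179/1024, -89/512, -11/64, -5/32, -1/8, 0 } — -359/2048
edge 13 of 14 (Red): { -1, -1/2, -1/4, -3/16, -23/128, -45/256 | -359/2048, -179/1024, -89/512, -11/64, -5/32, -1/8, 0 } — -719/4096
edge 14 of 14 (Red): { -1, -1/2, -1/4, -3/16, -23/128, -45/256 | -719/4096, -359/2048, -179/1024, -89/512, -11/64, -5/32, -1/8, 0 } — -1439/8192

-1439/8192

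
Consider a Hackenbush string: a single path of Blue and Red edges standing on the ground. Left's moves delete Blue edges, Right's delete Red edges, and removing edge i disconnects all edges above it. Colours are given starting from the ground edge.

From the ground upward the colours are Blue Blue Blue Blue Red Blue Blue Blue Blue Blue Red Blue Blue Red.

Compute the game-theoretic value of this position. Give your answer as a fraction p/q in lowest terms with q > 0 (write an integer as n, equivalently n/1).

4077/1024

Prefix values for Blue Blue Blue Blue Red Blue Blue Blue Blue Blue Red Blue Blue Red via {L|R} + simplicity:
step 1: add Blue to get B; options L={ 0 } R={  } gives 1
step 2: add Blue to get BB; options L={ 0 1 } R={  } gives 2
step 3: add Blue to get BBB; options L={ 0 1 2 } R={  } gives 3
step 4: add Blue to get BBBB; options L={ 0 1 2 3 } R={  } gives 4
step 5: add Red to get BBBBR; options L={ 0 1 2 3 } R={ 4 } gives 7/2
step 6: add Blue to get BBBBRB; options L={ 0 1 2 3 7/2 } R={ 4 } gives 15/4
step 7: add Blue to get BBBBRBB; options L={ 0 1 2 3 7/2 15/4 } R={ 4 } gives 31/8
step 8: add Blue to get BBBBRBBB; options L={ 0 1 2 3 7/2 15/4 31/8 } R={ 4 } gives 63/16
step 9: add Blue to get BBBBRBBBB; options L={ 0 1 2 3 7/2 15/4 31/8 63/16 } R={ 4 } gives 127/32
step 10: add Blue to get BBBBRBBBBB; options L={ 0 1 2 3 7/2 15/4 31/8 63/16 127/32 } R={ 4 } gives 255/64
step 11: add Red to get BBBBRBBBBBR; options L={ 0 1 2 3 7/2 15/4 31/8 63/16 127/32 } R={ 255/64 4 } gives 509/128
step 12: add Blue to get BBBBRBBBBBRB; options L={ 0 1 2 3 7/2 15/4 31/8 63/16 127/32 509/128 } R={ 255/64 4 } gives 1019/256
step 13: add Blue to get BBBBRBBBBBRBB; options L={ 0 1 2 3 7/2 15/4 31/8 63/16 127/32 509/128 1019/256 } R={ 255/64 4 } gives 2039/512
step 14: add Red to get BBBBRBBBBBRBBR; options L={ 0 1 2 3 7/2 15/4 31/8 63/16 127/32 509/128 1019/256 } R={ 2039/512 255/64 4 } gives 4077/1024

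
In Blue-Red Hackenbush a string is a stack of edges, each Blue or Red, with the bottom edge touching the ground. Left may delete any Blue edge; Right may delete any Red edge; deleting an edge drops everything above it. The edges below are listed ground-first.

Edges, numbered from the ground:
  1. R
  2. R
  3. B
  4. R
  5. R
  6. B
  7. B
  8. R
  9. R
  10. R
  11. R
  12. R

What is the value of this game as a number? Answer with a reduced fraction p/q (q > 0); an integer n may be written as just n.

-1855/1024

Build g(s[:k]) for k = 1..12, string s = R R B R R B B R R R R R.
edge 1 of 12 (R): { none | 0 } → -1
edge 2 of 12 (R): { none | -1; 0 } → -2
edge 3 of 12 (B): { -2 | -1; 0 } → -3/2
edge 4 of 12 (R): { -2 | -3/2; -1; 0 } → -7/4
edge 5 of 12 (R): { -2 | -7/4; -3/2; -1; 0 } → -15/8
edge 6 of 12 (B): { -2; -15/8 | -7/4; -3/2; -1; 0 } → -29/16
edge 7 of 12 (B): { -2; -15/8; -29/16 | -7/4; -3/2; -1; 0 } → -57/32
edge 8 of 12 (R): { -2; -15/8; -29/16 | -57/32; -7/4; -3/2; -1; 0 } → -115/64
edge 9 of 12 (R): { -2; -15/8; -29/16 | -115/64; -57/32; -7/4; -3/2; -1; 0 } → -231/128
edge 10 of 12 (R): { -2; -15/8; -29/16 | -231/128; -115/64; -57/32; -7/4; -3/2; -1; 0 } → -463/256
edge 11 of 12 (R): { -2; -15/8; -29/16 | -463/256; -231/128; -115/64; -57/32; -7/4; -3/2; -1; 0 } → -927/512
edge 12 of 12 (R): { -2; -15/8; -29/16 | -927/512; -463/256; -231/128; -115/64; -57/32; -7/4; -3/2; -1; 0 } → -1855/1024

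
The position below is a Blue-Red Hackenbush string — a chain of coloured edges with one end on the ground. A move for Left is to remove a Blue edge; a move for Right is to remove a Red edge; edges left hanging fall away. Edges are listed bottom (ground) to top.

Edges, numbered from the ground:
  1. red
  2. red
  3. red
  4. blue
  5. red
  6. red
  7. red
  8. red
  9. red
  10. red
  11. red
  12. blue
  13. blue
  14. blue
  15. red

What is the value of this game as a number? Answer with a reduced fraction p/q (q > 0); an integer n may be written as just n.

-12259/4096

G(r) = {  | 0 } -> -1
G(rr) = {  | -1; 0 } -> -2
G(rrr) = {  | -2; -1; 0 } -> -3
G(rrrb) = { -3 | -2; -1; 0 } -> -5/2
G(rrrbr) = { -3 | -5/2; -2; -1; 0 } -> -11/4
G(rrrbrr) = { -3 | -11/4; -5/2; -2; -1; 0 } -> -23/8
G(rrrbrrr) = { -3 | -23/8; -11/4; -5/2; -2; -1; 0 } -> -47/16
G(rrrbrrrr) = { -3 | -47/16; -23/8; -11/4; -5/2; -2; -1; 0 } -> -95/32
G(rrrbrrrrr) = { -3 | -95/32; -47/16; -23/8; -11/4; -5/2; -2; -1; 0 } -> -191/64
G(rrrbrrrrrr) = { -3 | -191/64; -95/32; -47/16; -23/8; -11/4; -5/2; -2; -1; 0 } -> -383/128
G(rrrbrrrrrrr) = { -3 | -383/128; -191/64; -95/32; -47/16; -23/8; -11/4; -5/2; -2; -1; 0 } -> -767/256
G(rrrbrrrrrrrb) = { -3; -767/256 | -383/128; -191/64; -95/32; -47/16; -23/8; -11/4; -5/2; -2; -1; 0 } -> -1533/512
G(rrrbrrrrrrrbb) = { -3; -767/256; -1533/512 | -383/128; -191/64; -95/32; -47/16; -23/8; -11/4; -5/2; -2; -1; 0 } -> -3065/1024
G(rrrbrrrrrrrbbb) = { -3; -767/256; -1533/512; -3065/1024 | -383/128; -191/64; -95/32; -47/16; -23/8; -11/4; -5/2; -2; -1; 0 } -> -6129/2048
G(rrrbrrrrrrrbbbr) = { -3; -767/256; -1533/512; -3065/1024 | -6129/2048; -383/128; -191/64; -95/32; -47/16; -23/8; -11/4; -5/2; -2; -1; 0 } -> -12259/4096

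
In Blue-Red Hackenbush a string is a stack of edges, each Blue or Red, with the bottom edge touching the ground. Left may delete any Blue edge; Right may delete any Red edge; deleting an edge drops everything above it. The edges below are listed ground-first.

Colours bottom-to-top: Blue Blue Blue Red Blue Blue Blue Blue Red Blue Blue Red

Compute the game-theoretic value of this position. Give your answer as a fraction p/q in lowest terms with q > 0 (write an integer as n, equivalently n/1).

B: Left { 0 }, Right { ∅ } → simplest 1
BB: Left { 0; 1 }, Right { ∅ } → simplest 2
BBB: Left { 0; 1; 2 }, Right { ∅ } → simplest 3
BBBR: Left { 0; 1; 2 }, Right { 3 } → simplest 5/2
BBBRB: Left { 0; 1; 2; 5/2 }, Right { 3 } → simplest 11/4
BBBRBB: Left { 0; 1; 2; 5/2; 11/4 }, Right { 3 } → simplest 23/8
BBBRBBB: Left { 0; 1; 2; 5/2; 11/4; 23/8 }, Right { 3 } → simplest 47/16
BBBRBBBB: Left { 0; 1; 2; 5/2; 11/4; 23/8; 47/16 }, Right { 3 } → simplest 95/32
BBBRBBBBR: Left { 0; 1; 2; 5/2; 11/4; 23/8; 47/16 }, Right { 95/32; 3 } → simplest 189/64
BBBRBBBBRB: Left { 0; 1; 2; 5/2; 11/4; 23/8; 47/16; 189/64 }, Right { 95/32; 3 } → simplest 379/128
BBBRBBBBRBB: Left { 0; 1; 2; 5/2; 11/4; 23/8; 47/16; 189/64; 379/128 }, Right { 95/32; 3 } → simplest 759/256
BBBRBBBBRBBR: Left { 0; 1; 2; 5/2; 11/4; 23/8; 47/16; 189/64; 379/128 }, Right { 759/256; 95/32; 3 } → simplest 1517/512

1517/512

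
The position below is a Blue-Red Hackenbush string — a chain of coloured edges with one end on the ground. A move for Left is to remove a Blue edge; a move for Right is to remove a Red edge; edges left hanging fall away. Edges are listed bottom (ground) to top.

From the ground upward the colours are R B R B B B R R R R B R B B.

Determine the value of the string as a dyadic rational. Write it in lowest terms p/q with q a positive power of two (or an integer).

-4585/8192

Recurse on prefixes of the 14-edge string R B R B B B R R R R B R B B:
edge 1 of 14 (R): { — | 0 } so -1
edge 2 of 14 (B): { -1 | 0 } so -1/2
edge 3 of 14 (R): { -1 | -1/2,0 } so -3/4
edge 4 of 14 (B): { -1,-3/4 | -1/2,0 } so -5/8
edge 5 of 14 (B): { -1,-3/4,-5/8 | -1/2,0 } so -9/16
edge 6 of 14 (B): { -1,-3/4,-5/8,-9/16 | -1/2,0 } so -17/32
edge 7 of 14 (R): { -1,-3/4,-5/8,-9/16 | -17/32,-1/2,0 } so -35/64
edge 8 of 14 (R): { -1,-3/4,-5/8,-9/16 | -35/64,-17/32,-1/2,0 } so -71/128
edge 9 of 14 (R): { -1,-3/4,-5/8,-9/16 | -71/128,-35/64,-17/32,-1/2,0 } so -143/256
edge 10 of 14 (R): { -1,-3/4,-5/8,-9/16 | -143/256,-71/128,-35/64,-17/32,-1/2,0 } so -287/512
edge 11 of 14 (B): { -1,-3/4,-5/8,-9/16,-287/512 | -143/256,-71/128,-35/64,-17/32,-1/2,0 } so -573/1024
edge 12 of 14 (R): { -1,-3/4,-5/8,-9/16,-287/512 | -573/1024,-143/256,-71/128,-35/64,-17/32,-1/2,0 } so -1147/2048
edge 13 of 14 (B): { -1,-3/4,-5/8,-9/16,-287/512,-1147/2048 | -573/1024,-143/256,-71/128,-35/64,-17/32,-1/2,0 } so -2293/4096
edge 14 of 14 (B): { -1,-3/4,-5/8,-9/16,-287/512,-1147/2048,-2293/4096 | -573/1024,-143/256,-71/128,-35/64,-17/32,-1/2,0 } so -4585/8192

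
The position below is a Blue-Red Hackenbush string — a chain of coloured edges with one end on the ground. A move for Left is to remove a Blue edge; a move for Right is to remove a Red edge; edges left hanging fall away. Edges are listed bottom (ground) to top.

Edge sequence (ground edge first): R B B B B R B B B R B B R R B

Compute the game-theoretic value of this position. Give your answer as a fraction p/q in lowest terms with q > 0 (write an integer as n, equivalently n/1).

-1101/16384

Prefix values for R B B B B R B B B R B B R R B via {L|R} + simplicity:
g(R) = { ∅ | 0 } => -1
g(RB) = { -1 | 0 } => -1/2
g(RBB) = { -1, -1/2 | 0 } => -1/4
g(RBBB) = { -1, -1/2, -1/4 | 0 } => -1/8
g(RBBBB) = { -1, -1/2, -1/4, -1/8 | 0 } => -1/16
g(RBBBBR) = { -1, -1/2, -1/4, -1/8 | -1/16, 0 } => -3/32
g(RBBBBRB) = { -1, -1/2, -1/4, -1/8, -3/32 | -1/16, 0 } => -5/64
g(RBBBBRBB) = { -1, -1/2, -1/4, -1/8, -3/32, -5/64 | -1/16, 0 } => -9/128
g(RBBBBRBBB) = { -1, -1/2, -1/4, -1/8, -3/32, -5/64, -9/128 | -1/16, 0 } => -17/256
g(RBBBBRBBBR) = { -1, -1/2, -1/4, -1/8, -3/32, -5/64, -9/128 | -17/256, -1/16, 0 } => -35/512
g(RBBBBRBBBRB) = { -1, -1/2, -1/4, -1/8, -3/32, -5/64, -9/128, -35/512 | -17/256, -1/16, 0 } => -69/1024
g(RBBBBRBBBRBB) = { -1, -1/2, -1/4, -1/8, -3/32, -5/64, -9/128, -35/512, -69/1024 | -17/256, -1/16, 0 } => -137/2048
g(RBBBBRBBBRBBR) = { -1, -1/2, -1/4, -1/8, -3/32, -5/64, -9/128, -35/512, -69/1024 | -137/2048, -17/256, -1/16, 0 } => -275/4096
g(RBBBBRBBBRBBRR) = { -1, -1/2, -1/4, -1/8, -3/32, -5/64, -9/128, -35/512, -69/1024 | -275/4096, -137/2048, -17/256, -1/16, 0 } => -551/8192
g(RBBBBRBBBRBBRRB) = { -1, -1/2, -1/4, -1/8, -3/32, -5/64, -9/128, -35/512, -69/1024, -551/8192 | -275/4096, -137/2048, -17/256, -1/16, 0 } => -1101/16384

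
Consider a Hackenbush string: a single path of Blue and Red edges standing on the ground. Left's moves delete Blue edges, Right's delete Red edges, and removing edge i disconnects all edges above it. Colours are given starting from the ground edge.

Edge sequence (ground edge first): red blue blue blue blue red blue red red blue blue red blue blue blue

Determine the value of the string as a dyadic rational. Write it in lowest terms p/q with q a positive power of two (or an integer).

Build value(s[:k]) for k = 1..15, string s = red blue blue blue blue red blue red red blue blue red blue blue blue.
step 1: add red to get r; options L={  } R={ 0 } ⇒ -1
step 2: add blue to get rb; options L={ -1 } R={ 0 } ⇒ -1/2
step 3: add blue to get rbb; options L={ -1 -1/2 } R={ 0 } ⇒ -1/4
step 4: add blue to get rbbb; options L={ -1 -1/2 -1/4 } R={ 0 } ⇒ -1/8
step 5: add blue to get rbbbb; options L={ -1 -1/2 -1/4 -1/8 } R={ 0 } ⇒ -1/16
step 6: add red to get rbbbbr; options L={ -1 -1/2 -1/4 -1/8 } R={ -1/16 0 } ⇒ -3/32
step 7: add blue to get rbbbbrb; options L={ -1 -1/2 -1/4 -1/8 -3/32 } R={ -1/16 0 } ⇒ -5/64
step 8: add red to get rbbbbrbr; options L={ -1 -1/2 -1/4 -1/8 -3/32 } R={ -5/64 -1/16 0 } ⇒ -11/128
step 9: add red to get rbbbbrbrr; options L={ -1 -1/2 -1/4 -1/8 -3/32 } R={ -11/128 -5/64 -1/16 0 } ⇒ -23/256
step 10: add blue to get rbbbbrbrrb; options L={ -1 -1/2 -1/4 -1/8 -3/32 -23/256 } R={ -11/128 -5/64 -1/16 0 } ⇒ -45/512
step 11: add blue to get rbbbbrbrrbb; options L={ -1 -1/2 -1/4 -1/8 -3/32 -23/256 -45/512 } R={ -11/128 -5/64 -1/16 0 } ⇒ -89/1024
step 12: add red to get rbbbbrbrrbbr; options L={ -1 -1/2 -1/4 -1/8 -3/32 -23/256 -45/512 } R={ -89/1024 -11/128 -5/64 -1/16 0 } ⇒ -179/2048
step 13: add blue to get rbbbbrbrrbbrb; options L={ -1 -1/2 -1/4 -1/8 -3/32 -23/256 -45/512 -179/2048 } R={ -89/1024 -11/128 -5/64 -1/16 0 } ⇒ -357/4096
step 14: add blue to get rbbbbrbrrbbrbb; options L={ -1 -1/2 -1/4 -1/8 -3/32 -23/256 -45/512 -179/2048 -357/4096 } R={ -89/1024 -11/128 -5/64 -1/16 0 } ⇒ -713/8192
step 15: add blue to get rbbbbrbrrbbrbbb; options L={ -1 -1/2 -1/4 -1/8 -3/32 -23/256 -45/512 -179/2048 -357/4096 -713/8192 } R={ -89/1024 -11/128 -5/64 -1/16 0 } ⇒ -1425/16384

-1425/16384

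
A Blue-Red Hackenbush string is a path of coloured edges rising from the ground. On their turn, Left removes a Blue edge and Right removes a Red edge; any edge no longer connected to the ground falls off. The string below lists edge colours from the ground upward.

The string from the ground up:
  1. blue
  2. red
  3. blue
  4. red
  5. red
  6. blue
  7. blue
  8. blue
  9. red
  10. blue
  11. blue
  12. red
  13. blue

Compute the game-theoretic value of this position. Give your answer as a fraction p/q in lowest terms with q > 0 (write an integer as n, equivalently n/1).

2523/4096

g_1 [b]  L=[0]  R=[∅]  → 1
g_2 [br]  L=[0]  R=[1]  → 1/2
g_3 [brb]  L=[0 1/2]  R=[1]  → 3/4
g_4 [brbr]  L=[0 1/2]  R=[3/4 1]  → 5/8
g_5 [brbrr]  L=[0 1/2]  R=[5/8 3/4 1]  → 9/16
g_6 [brbrrb]  L=[0 1/2 9/16]  R=[5/8 3/4 1]  → 19/32
g_7 [brbrrbb]  L=[0 1/2 9/16 19/32]  R=[5/8 3/4 1]  → 39/64
g_8 [brbrrbbb]  L=[0 1/2 9/16 19/32 39/64]  R=[5/8 3/4 1]  → 79/128
g_9 [brbrrbbbr]  L=[0 1/2 9/16 19/32 39/64]  R=[79/128 5/8 3/4 1]  → 157/256
g_10 [brbrrbbbrb]  L=[0 1/2 9/16 19/32 39/64 157/256]  R=[79/128 5/8 3/4 1]  → 315/512
g_11 [brbrrbbbrbb]  L=[0 1/2 9/16 19/32 39/64 157/256 315/512]  R=[79/128 5/8 3/4 1]  → 631/1024
g_12 [brbrrbbbrbbr]  L=[0 1/2 9/16 19/32 39/64 157/256 315/512]  R=[631/1024 79/128 5/8 3/4 1]  → 1261/2048
g_13 [brbrrbbbrbbrb]  L=[0 1/2 9/16 19/32 39/64 157/256 315/512 1261/2048]  R=[631/1024 79/128 5/8 3/4 1]  → 2523/4096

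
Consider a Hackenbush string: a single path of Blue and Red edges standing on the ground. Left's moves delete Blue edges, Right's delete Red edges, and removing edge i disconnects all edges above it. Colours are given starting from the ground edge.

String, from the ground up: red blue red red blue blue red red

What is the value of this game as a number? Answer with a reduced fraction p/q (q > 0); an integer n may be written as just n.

-103/128

Prefix values for red blue red red blue blue red red via {L|R} + simplicity:
v(r) = { — | 0 } gives -1
v(rb) = { -1 | 0 } gives -1/2
v(rbr) = { -1 | -1/2, 0 } gives -3/4
v(rbrr) = { -1 | -3/4, -1/2, 0 } gives -7/8
v(rbrrb) = { -1, -7/8 | -3/4, -1/2, 0 } gives -13/16
v(rbrrbb) = { -1, -7/8, -13/16 | -3/4, -1/2, 0 } gives -25/32
v(rbrrbbr) = { -1, -7/8, -13/16 | -25/32, -3/4, -1/2, 0 } gives -51/64
v(rbrrbbrr) = { -1, -7/8, -13/16 | -51/64, -25/32, -3/4, -1/2, 0 } gives -103/128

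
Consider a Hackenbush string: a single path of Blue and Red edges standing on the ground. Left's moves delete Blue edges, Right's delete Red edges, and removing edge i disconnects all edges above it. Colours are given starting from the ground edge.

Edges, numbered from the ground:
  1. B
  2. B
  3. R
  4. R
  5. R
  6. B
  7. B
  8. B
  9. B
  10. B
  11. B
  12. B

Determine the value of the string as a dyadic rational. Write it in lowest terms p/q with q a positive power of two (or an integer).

B: Left { 0 }, Right { none } — simplest 1
BB: Left { 0,1 }, Right { none } — simplest 2
BBR: Left { 0,1 }, Right { 2 } — simplest 3/2
BBRR: Left { 0,1 }, Right { 3/2,2 } — simplest 5/4
BBRRR: Left { 0,1 }, Right { 5/4,3/2,2 } — simplest 9/8
BBRRRB: Left { 0,1,9/8 }, Right { 5/4,3/2,2 } — simplest 19/16
BBRRRBB: Left { 0,1,9/8,19/16 }, Right { 5/4,3/2,2 } — simplest 39/32
BBRRRBBB: Left { 0,1,9/8,19/16,39/32 }, Right { 5/4,3/2,2 } — simplest 79/64
BBRRRBBBB: Left { 0,1,9/8,19/16,39/32,79/64 }, Right { 5/4,3/2,2 } — simplest 159/128
BBRRRBBBBB: Left { 0,1,9/8,19/16,39/32,79/64,159/128 }, Right { 5/4,3/2,2 } — simplest 319/256
BBRRRBBBBBB: Left { 0,1,9/8,19/16,39/32,79/64,159/128,319/256 }, Right { 5/4,3/2,2 } — simplest 639/512
BBRRRBBBBBBB: Left { 0,1,9/8,19/16,39/32,79/64,159/128,319/256,639/512 }, Right { 5/4,3/2,2 } — simplest 1279/1024

1279/1024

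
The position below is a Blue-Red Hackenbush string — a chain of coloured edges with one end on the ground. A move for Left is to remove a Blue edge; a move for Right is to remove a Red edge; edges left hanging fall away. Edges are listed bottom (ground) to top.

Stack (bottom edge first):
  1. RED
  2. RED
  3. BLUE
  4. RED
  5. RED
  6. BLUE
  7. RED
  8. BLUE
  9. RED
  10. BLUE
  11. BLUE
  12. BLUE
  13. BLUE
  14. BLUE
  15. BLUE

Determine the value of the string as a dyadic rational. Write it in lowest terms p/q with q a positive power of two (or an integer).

value_1 [R]  L=[·]  R=[0]  = -1
value_2 [RR]  L=[·]  R=[-1,0]  = -2
value_3 [RRB]  L=[-2]  R=[-1,0]  = -3/2
value_4 [RRBR]  L=[-2]  R=[-3/2,-1,0]  = -7/4
value_5 [RRBRR]  L=[-2]  R=[-7/4,-3/2,-1,0]  = -15/8
value_6 [RRBRRB]  L=[-2,-15/8]  R=[-7/4,-3/2,-1,0]  = -29/16
value_7 [RRBRRBR]  L=[-2,-15/8]  R=[-29/16,-7/4,-3/2,-1,0]  = -59/32
value_8 [RRBRRBRB]  L=[-2,-15/8,-59/32]  R=[-29/16,-7/4,-3/2,-1,0]  = -117/64
value_9 [RRBRRBRBR]  L=[-2,-15/8,-59/32]  R=[-117/64,-29/16,-7/4,-3/2,-1,0]  = -235/128
value_10 [RRBRRBRBRB]  L=[-2,-15/8,-59/32,-235/128]  R=[-117/64,-29/16,-7/4,-3/2,-1,0]  = -469/256
value_11 [RRBRRBRBRBB]  L=[-2,-15/8,-59/32,-235/128,-469/256]  R=[-117/64,-29/16,-7/4,-3/2,-1,0]  = -937/512
value_12 [RRBRRBRBRBBB]  L=[-2,-15/8,-59/32,-235/128,-469/256,-937/512]  R=[-117/64,-29/16,-7/4,-3/2,-1,0]  = -1873/1024
value_13 [RRBRRBRBRBBBB]  L=[-2,-15/8,-59/32,-235/128,-469/256,-937/512,-1873/1024]  R=[-117/64,-29/16,-7/4,-3/2,-1,0]  = -3745/2048
value_14 [RRBRRBRBRBBBBB]  L=[-2,-15/8,-59/32,-235/128,-469/256,-937/512,-1873/1024,-3745/2048]  R=[-117/64,-29/16,-7/4,-3/2,-1,0]  = -7489/4096
value_15 [RRBRRBRBRBBBBBB]  L=[-2,-15/8,-59/32,-235/128,-469/256,-937/512,-1873/1024,-3745/2048,-7489/4096]  R=[-117/64,-29/16,-7/4,-3/2,-1,0]  = -14977/8192

-14977/8192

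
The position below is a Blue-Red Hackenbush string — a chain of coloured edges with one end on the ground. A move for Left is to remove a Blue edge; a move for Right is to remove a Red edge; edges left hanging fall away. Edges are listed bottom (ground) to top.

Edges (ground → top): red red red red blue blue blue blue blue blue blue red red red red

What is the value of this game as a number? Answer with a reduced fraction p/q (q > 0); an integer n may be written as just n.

step 1: add red to get r; options L={ — } R={ 0 } => -1
step 2: add red to get rr; options L={ — } R={ -1, 0 } => -2
step 3: add red to get rrr; options L={ — } R={ -2, -1, 0 } => -3
step 4: add red to get rrrr; options L={ — } R={ -3, -2, -1, 0 } => -4
step 5: add blue to get rrrrb; options L={ -4 } R={ -3, -2, -1, 0 } => -7/2
step 6: add blue to get rrrrbb; options L={ -4, -7/2 } R={ -3, -2, -1, 0 } => -13/4
step 7: add blue to get rrrrbbb; options L={ -4, -7/2, -13/4 } R={ -3, -2, -1, 0 } => -25/8
step 8: add blue to get rrrrbbbb; options L={ -4, -7/2, -13/4, -25/8 } R={ -3, -2, -1, 0 } => -49/16
step 9: add blue to get rrrrbbbbb; options L={ -4, -7/2, -13/4, -25/8, -49/16 } R={ -3, -2, -1, 0 } => -97/32
step 10: add blue to get rrrrbbbbbb; options L={ -4, -7/2, -13/4, -25/8, -49/16, -97/32 } R={ -3, -2, -1, 0 } => -193/64
step 11: add blue to get rrrrbbbbbbb; options L={ -4, -7/2, -13/4, -25/8, -49/16, -97/32, -193/64 } R={ -3, -2, -1, 0 } => -385/128
step 12: add red to get rrrrbbbbbbbr; options L={ -4, -7/2, -13/4, -25/8, -49/16, -97/32, -193/64 } R={ -385/128, -3, -2, -1, 0 } => -771/256
step 13: add red to get rrrrbbbbbbbrr; options L={ -4, -7/2, -13/4, -25/8, -49/16, -97/32, -193/64 } R={ -771/256, -385/128, -3, -2, -1, 0 } => -1543/512
step 14: add red to get rrrrbbbbbbbrrr; options L={ -4, -7/2, -13/4, -25/8, -49/16, -97/32, -193/64 } R={ -1543/512, -771/256, -385/128, -3, -2, -1, 0 } => -3087/1024
step 15: add red to get rrrrbbbbbbbrrrr; options L={ -4, -7/2, -13/4, -25/8, -49/16, -97/32, -193/64 } R={ -3087/1024, -1543/512, -771/256, -385/128, -3, -2, -1, 0 } => -6175/2048

-6175/2048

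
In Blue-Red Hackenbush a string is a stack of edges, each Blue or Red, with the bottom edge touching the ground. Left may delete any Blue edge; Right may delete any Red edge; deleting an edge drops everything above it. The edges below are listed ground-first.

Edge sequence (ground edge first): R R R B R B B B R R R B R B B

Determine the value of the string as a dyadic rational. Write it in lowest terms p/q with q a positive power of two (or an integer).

Build G(s[:k]) for k = 1..15, string s = R R R B R B B B R R R B R B B.
edge 1 of 15 (R): { (no moves) | 0 } ⇒ -1
edge 2 of 15 (R): { (no moves) | -1,0 } ⇒ -2
edge 3 of 15 (R): { (no moves) | -2,-1,0 } ⇒ -3
edge 4 of 15 (B): { -3 | -2,-1,0 } ⇒ -5/2
edge 5 of 15 (R): { -3 | -5/2,-2,-1,0 } ⇒ -11/4
edge 6 of 15 (B): { -3,-11/4 | -5/2,-2,-1,0 } ⇒ -21/8
edge 7 of 15 (B): { -3,-11/4,-21/8 | -5/2,-2,-1,0 } ⇒ -41/16
edge 8 of 15 (B): { -3,-11/4,-21/8,-41/16 | -5/2,-2,-1,0 } ⇒ -81/32
edge 9 of 15 (R): { -3,-11/4,-21/8,-41/16 | -81/32,-5/2,-2,-1,0 } ⇒ -163/64
edge 10 of 15 (R): { -3,-11/4,-21/8,-41/16 | -163/64,-81/32,-5/2,-2,-1,0 } ⇒ -327/128
edge 11 of 15 (R): { -3,-11/4,-21/8,-41/16 | -327/128,-163/64,-81/32,-5/2,-2,-1,0 } ⇒ -655/256
edge 12 of 15 (B): { -3,-11/4,-21/8,-41/16,-655/256 | -327/128,-163/64,-81/32,-5/2,-2,-1,0 } ⇒ -1309/512
edge 13 of 15 (R): { -3,-11/4,-21/8,-41/16,-655/256 | -1309/512,-327/128,-163/64,-81/32,-5/2,-2,-1,0 } ⇒ -2619/1024
edge 14 of 15 (B): { -3,-11/4,-21/8,-41/16,-655/256,-2619/1024 | -1309/512,-327/128,-163/64,-81/32,-5/2,-2,-1,0 } ⇒ -5237/2048
edge 15 of 15 (B): { -3,-11/4,-21/8,-41/16,-655/256,-2619/1024,-5237/2048 | -1309/512,-327/128,-163/64,-81/32,-5/2,-2,-1,0 } ⇒ -10473/4096

-10473/4096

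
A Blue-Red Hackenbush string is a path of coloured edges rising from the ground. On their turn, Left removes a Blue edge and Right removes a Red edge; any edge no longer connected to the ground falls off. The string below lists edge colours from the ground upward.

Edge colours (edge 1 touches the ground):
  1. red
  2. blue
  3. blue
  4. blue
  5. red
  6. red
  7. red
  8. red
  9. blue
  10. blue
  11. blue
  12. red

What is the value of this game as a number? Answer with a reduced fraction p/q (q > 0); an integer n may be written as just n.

val(r) = { (no moves) | 0 } => -1
val(rb) = { -1 | 0 } => -1/2
val(rbb) = { -1, -1/2 | 0 } => -1/4
val(rbbb) = { -1, -1/2, -1/4 | 0 } => -1/8
val(rbbbr) = { -1, -1/2, -1/4 | -1/8, 0 } => -3/16
val(rbbbrr) = { -1, -1/2, -1/4 | -3/16, -1/8, 0 } => -7/32
val(rbbbrrr) = { -1, -1/2, -1/4 | -7/32, -3/16, -1/8, 0 } => -15/64
val(rbbbrrrr) = { -1, -1/2, -1/4 | -15/64, -7/32, -3/16, -1/8, 0 } => -31/128
val(rbbbrrrrb) = { -1, -1/2, -1/4, -31/128 | -15/64, -7/32, -3/16, -1/8, 0 } => -61/256
val(rbbbrrrrbb) = { -1, -1/2, -1/4, -31/128, -61/256 | -15/64, -7/32, -3/16, -1/8, 0 } => -121/512
val(rbbbrrrrbbb) = { -1, -1/2, -1/4, -31/128, -61/256, -121/512 | -15/64, -7/32, -3/16, -1/8, 0 } => -241/1024
val(rbbbrrrrbbbr) = { -1, -1/2, -1/4, -31/128, -61/256, -121/512 | -241/1024, -15/64, -7/32, -3/16, -1/8, 0 } => -483/2048

-483/2048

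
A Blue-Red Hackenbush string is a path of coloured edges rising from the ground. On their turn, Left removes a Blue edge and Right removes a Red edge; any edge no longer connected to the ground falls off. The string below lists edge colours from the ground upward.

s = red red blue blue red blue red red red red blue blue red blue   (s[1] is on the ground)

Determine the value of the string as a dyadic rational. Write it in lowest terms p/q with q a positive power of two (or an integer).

-5605/4096

step 1: add red to get r; options L={ none } R={ 0 } so -1
step 2: add red to get rr; options L={ none } R={ -1; 0 } so -2
step 3: add blue to get rrb; options L={ -2 } R={ -1; 0 } so -3/2
step 4: add blue to get rrbb; options L={ -2; -3/2 } R={ -1; 0 } so -5/4
step 5: add red to get rrbbr; options L={ -2; -3/2 } R={ -5/4; -1; 0 } so -11/8
step 6: add blue to get rrbbrb; options L={ -2; -3/2; -11/8 } R={ -5/4; -1; 0 } so -21/16
step 7: add red to get rrbbrbr; options L={ -2; -3/2; -11/8 } R={ -21/16; -5/4; -1; 0 } so -43/32
step 8: add red to get rrbbrbrr; options L={ -2; -3/2; -11/8 } R={ -43/32; -21/16; -5/4; -1; 0 } so -87/64
step 9: add red to get rrbbrbrrr; options L={ -2; -3/2; -11/8 } R={ -87/64; -43/32; -21/16; -5/4; -1; 0 } so -175/128
step 10: add red to get rrbbrbrrrr; options L={ -2; -3/2; -11/8 } R={ -175/128; -87/64; -43/32; -21/16; -5/4; -1; 0 } so -351/256
step 11: add blue to get rrbbrbrrrrb; options L={ -2; -3/2; -11/8; -351/256 } R={ -175/128; -87/64; -43/32; -21/16; -5/4; -1; 0 } so -701/512
step 12: add blue to get rrbbrbrrrrbb; options L={ -2; -3/2; -11/8; -351/256; -701/512 } R={ -175/128; -87/64; -43/32; -21/16; -5/4; -1; 0 } so -1401/1024
step 13: add red to get rrbbrbrrrrbbr; options L={ -2; -3/2; -11/8; -351/256; -701/512 } R={ -1401/1024; -175/128; -87/64; -43/32; -21/16; -5/4; -1; 0 } so -2803/2048
step 14: add blue to get rrbbrbrrrrbbrb; options L={ -2; -3/2; -11/8; -351/256; -701/512; -2803/2048 } R={ -1401/1024; -175/128; -87/64; -43/32; -21/16; -5/4; -1; 0 } so -5605/4096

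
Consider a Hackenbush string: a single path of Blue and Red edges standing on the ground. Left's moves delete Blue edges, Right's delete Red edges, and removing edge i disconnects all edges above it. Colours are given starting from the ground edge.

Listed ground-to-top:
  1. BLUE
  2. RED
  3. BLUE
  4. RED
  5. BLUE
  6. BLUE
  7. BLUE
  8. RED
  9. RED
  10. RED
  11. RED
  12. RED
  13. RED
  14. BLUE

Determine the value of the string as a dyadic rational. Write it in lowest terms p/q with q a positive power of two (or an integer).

5891/8192

Prefix values for BLUE RED BLUE RED BLUE BLUE BLUE RED RED RED RED RED RED BLUE via {L|R} + simplicity:
g(B) = { 0 | ∅ } = 1
g(BR) = { 0 | 1 } = 1/2
g(BRB) = { 0, 1/2 | 1 } = 3/4
g(BRBR) = { 0, 1/2 | 3/4, 1 } = 5/8
g(BRBRB) = { 0, 1/2, 5/8 | 3/4, 1 } = 11/16
g(BRBRBB) = { 0, 1/2, 5/8, 11/16 | 3/4, 1 } = 23/32
g(BRBRBBB) = { 0, 1/2, 5/8, 11/16, 23/32 | 3/4, 1 } = 47/64
g(BRBRBBBR) = { 0, 1/2, 5/8, 11/16, 23/32 | 47/64, 3/4, 1 } = 93/128
g(BRBRBBBRR) = { 0, 1/2, 5/8, 11/16, 23/32 | 93/128, 47/64, 3/4, 1 } = 185/256
g(BRBRBBBRRR) = { 0, 1/2, 5/8, 11/16, 23/32 | 185/256, 93/128, 47/64, 3/4, 1 } = 369/512
g(BRBRBBBRRRR) = { 0, 1/2, 5/8, 11/16, 23/32 | 369/512, 185/256, 93/128, 47/64, 3/4, 1 } = 737/1024
g(BRBRBBBRRRRR) = { 0, 1/2, 5/8, 11/16, 23/32 | 737/1024, 369/512, 185/256, 93/128, 47/64, 3/4, 1 } = 1473/2048
g(BRBRBBBRRRRRR) = { 0, 1/2, 5/8, 11/16, 23/32 | 1473/2048, 737/1024, 369/512, 185/256, 93/128, 47/64, 3/4, 1 } = 2945/4096
g(BRBRBBBRRRRRRB) = { 0, 1/2, 5/8, 11/16, 23/32, 2945/4096 | 1473/2048, 737/1024, 369/512, 185/256, 93/128, 47/64, 3/4, 1 } = 5891/8192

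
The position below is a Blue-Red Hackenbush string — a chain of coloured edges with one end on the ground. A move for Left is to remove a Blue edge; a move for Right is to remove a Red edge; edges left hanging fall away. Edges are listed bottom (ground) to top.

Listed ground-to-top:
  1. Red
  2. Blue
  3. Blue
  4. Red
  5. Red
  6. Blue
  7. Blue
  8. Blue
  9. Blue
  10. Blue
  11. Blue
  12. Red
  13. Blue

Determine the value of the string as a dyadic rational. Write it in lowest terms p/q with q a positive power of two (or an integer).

-1541/4096

1 of 13 · R · max L −∞ · min R 0 ⇒ -1
2 of 13 · RB · max L -1 · min R 0 ⇒ -1/2
3 of 13 · RBB · max L -1/2 · min R 0 ⇒ -1/4
4 of 13 · RBBR · max L -1/2 · min R -1/4 ⇒ -3/8
5 of 13 · RBBRR · max L -1/2 · min R -3/8 ⇒ -7/16
6 of 13 · RBBRRB · max L -7/16 · min R -3/8 ⇒ -13/32
7 of 13 · RBBRRBB · max L -13/32 · min R -3/8 ⇒ -25/64
8 of 13 · RBBRRBBB · max L -25/64 · min R -3/8 ⇒ -49/128
9 of 13 · RBBRRBBBB · max L -49/128 · min R -3/8 ⇒ -97/256
10 of 13 · RBBRRBBBBB · max L -97/256 · min R -3/8 ⇒ -193/512
11 of 13 · RBBRRBBBBBB · max L -193/512 · min R -3/8 ⇒ -385/1024
12 of 13 · RBBRRBBBBBBR · max L -193/512 · min R -385/1024 ⇒ -771/2048
13 of 13 · RBBRRBBBBBBRB · max L -771/2048 · min R -385/1024 ⇒ -1541/4096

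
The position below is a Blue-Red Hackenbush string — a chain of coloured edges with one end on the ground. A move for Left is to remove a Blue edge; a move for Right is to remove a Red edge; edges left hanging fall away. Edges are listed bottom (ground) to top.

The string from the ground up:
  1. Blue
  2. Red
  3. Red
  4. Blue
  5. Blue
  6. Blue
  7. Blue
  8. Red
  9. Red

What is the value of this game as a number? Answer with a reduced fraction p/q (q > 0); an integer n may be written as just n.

121/256

Prefix values for Blue Red Red Blue Blue Blue Blue Red Red via {L|R} + simplicity:
B: Left { 0 }, Right { — } => simplest 1
BR: Left { 0 }, Right { 1 } => simplest 1/2
BRR: Left { 0 }, Right { 1/2; 1 } => simplest 1/4
BRRB: Left { 0; 1/4 }, Right { 1/2; 1 } => simplest 3/8
BRRBB: Left { 0; 1/4; 3/8 }, Right { 1/2; 1 } => simplest 7/16
BRRBBB: Left { 0; 1/4; 3/8; 7/16 }, Right { 1/2; 1 } => simplest 15/32
BRRBBBB: Left { 0; 1/4; 3/8; 7/16; 15/32 }, Right { 1/2; 1 } => simplest 31/64
BRRBBBBR: Left { 0; 1/4; 3/8; 7/16; 15/32 }, Right { 31/64; 1/2; 1 } => simplest 61/128
BRRBBBBRR: Left { 0; 1/4; 3/8; 7/16; 15/32 }, Right { 61/128; 31/64; 1/2; 1 } => simplest 121/256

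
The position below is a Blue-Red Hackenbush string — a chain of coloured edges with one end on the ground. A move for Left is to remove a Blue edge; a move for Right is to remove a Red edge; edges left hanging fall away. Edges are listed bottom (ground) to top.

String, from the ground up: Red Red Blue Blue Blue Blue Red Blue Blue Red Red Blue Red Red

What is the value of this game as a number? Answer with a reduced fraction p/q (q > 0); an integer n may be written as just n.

-4407/4096

step 1: add Red to get R; options L={ ∅ } R={ 0 } → -1
step 2: add Red to get RR; options L={ ∅ } R={ -1,0 } → -2
step 3: add Blue to get RRB; options L={ -2 } R={ -1,0 } → -3/2
step 4: add Blue to get RRBB; options L={ -2,-3/2 } R={ -1,0 } → -5/4
step 5: add Blue to get RRBBB; options L={ -2,-3/2,-5/4 } R={ -1,0 } → -9/8
step 6: add Blue to get RRBBBB; options L={ -2,-3/2,-5/4,-9/8 } R={ -1,0 } → -17/16
step 7: add Red to get RRBBBBR; options L={ -2,-3/2,-5/4,-9/8 } R={ -17/16,-1,0 } → -35/32
step 8: add Blue to get RRBBBBRB; options L={ -2,-3/2,-5/4,-9/8,-35/32 } R={ -17/16,-1,0 } → -69/64
step 9: add Blue to get RRBBBBRBB; options L={ -2,-3/2,-5/4,-9/8,-35/32,-69/64 } R={ -17/16,-1,0 } → -137/128
step 10: add Red to get RRBBBBRBBR; options L={ -2,-3/2,-5/4,-9/8,-35/32,-69/64 } R={ -137/128,-17/16,-1,0 } → -275/256
step 11: add Red to get RRBBBBRBBRR; options L={ -2,-3/2,-5/4,-9/8,-35/32,-69/64 } R={ -275/256,-137/128,-17/16,-1,0 } → -551/512
step 12: add Blue to get RRBBBBRBBRRB; options L={ -2,-3/2,-5/4,-9/8,-35/32,-69/64,-551/512 } R={ -275/256,-137/128,-17/16,-1,0 } → -1101/1024
step 13: add Red to get RRBBBBRBBRRBR; options L={ -2,-3/2,-5/4,-9/8,-35/32,-69/64,-551/512 } R={ -1101/1024,-275/256,-137/128,-17/16,-1,0 } → -2203/2048
step 14: add Red to get RRBBBBRBBRRBRR; options L={ -2,-3/2,-5/4,-9/8,-35/32,-69/64,-551/512 } R={ -2203/2048,-1101/1024,-275/256,-137/128,-17/16,-1,0 } → -4407/4096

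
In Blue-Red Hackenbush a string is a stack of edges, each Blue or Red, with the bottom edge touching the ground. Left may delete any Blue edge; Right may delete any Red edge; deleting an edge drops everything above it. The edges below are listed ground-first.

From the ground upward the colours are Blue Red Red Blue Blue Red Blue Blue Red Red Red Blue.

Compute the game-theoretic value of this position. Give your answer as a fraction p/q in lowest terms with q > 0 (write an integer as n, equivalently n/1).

Prefix values for Blue Red Red Blue Blue Red Blue Blue Red Red Red Blue via {L|R} + simplicity:
G_1 [B]  L=[0]  R=[none]  -> 1
G_2 [BR]  L=[0]  R=[1]  -> 1/2
G_3 [BRR]  L=[0]  R=[1/2,1]  -> 1/4
G_4 [BRRB]  L=[0,1/4]  R=[1/2,1]  -> 3/8
G_5 [BRRBB]  L=[0,1/4,3/8]  R=[1/2,1]  -> 7/16
G_6 [BRRBBR]  L=[0,1/4,3/8]  R=[7/16,1/2,1]  -> 13/32
G_7 [BRRBBRB]  L=[0,1/4,3/8,13/32]  R=[7/16,1/2,1]  -> 27/64
G_8 [BRRBBRBB]  L=[0,1/4,3/8,13/32,27/64]  R=[7/16,1/2,1]  -> 55/128
G_9 [BRRBBRBBR]  L=[0,1/4,3/8,13/32,27/64]  R=[55/128,7/16,1/2,1]  -> 109/256
G_10 [BRRBBRBBRR]  L=[0,1/4,3/8,13/32,27/64]  R=[109/256,55/128,7/16,1/2,1]  -> 217/512
G_11 [BRRBBRBBRRR]  L=[0,1/4,3/8,13/32,27/64]  R=[217/512,109/256,55/128,7/16,1/2,1]  -> 433/1024
G_12 [BRRBBRBBRRRB]  L=[0,1/4,3/8,13/32,27/64,433/1024]  R=[217/512,109/256,55/128,7/16,1/2,1]  -> 867/2048

867/2048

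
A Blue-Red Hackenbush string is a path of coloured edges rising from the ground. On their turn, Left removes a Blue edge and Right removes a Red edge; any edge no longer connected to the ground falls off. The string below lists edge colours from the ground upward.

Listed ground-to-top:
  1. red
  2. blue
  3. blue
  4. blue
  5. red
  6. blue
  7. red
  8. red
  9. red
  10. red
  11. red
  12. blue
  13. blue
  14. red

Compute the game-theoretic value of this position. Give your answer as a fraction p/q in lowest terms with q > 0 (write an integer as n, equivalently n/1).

-1523/8192

1 of 14 · r · max L −∞ · min R 0 ⇒ -1
2 of 14 · rb · max L -1 · min R 0 ⇒ -1/2
3 of 14 · rbb · max L -1/2 · min R 0 ⇒ -1/4
4 of 14 · rbbb · max L -1/4 · min R 0 ⇒ -1/8
5 of 14 · rbbbr · max L -1/4 · min R -1/8 ⇒ -3/16
6 of 14 · rbbbrb · max L -3/16 · min R -1/8 ⇒ -5/32
7 of 14 · rbbbrbr · max L -3/16 · min R -5/32 ⇒ -11/64
8 of 14 · rbbbrbrr · max L -3/16 · min R -11/64 ⇒ -23/128
9 of 14 · rbbbrbrrr · max L -3/16 · min R -23/128 ⇒ -47/256
10 of 14 · rbbbrbrrrr · max L -3/16 · min R -47/256 ⇒ -95/512
11 of 14 · rbbbrbrrrrr · max L -3/16 · min R -95/512 ⇒ -191/1024
12 of 14 · rbbbrbrrrrrb · max L -191/1024 · min R -95/512 ⇒ -381/2048
13 of 14 · rbbbrbrrrrrbb · max L -381/2048 · min R -95/512 ⇒ -761/4096
14 of 14 · rbbbrbrrrrrbbr · max L -381/2048 · min R -761/4096 ⇒ -1523/8192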